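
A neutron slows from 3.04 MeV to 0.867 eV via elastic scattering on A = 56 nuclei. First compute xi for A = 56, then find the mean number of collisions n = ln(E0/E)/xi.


xi = 1 + (A-1)^2/(2A)*ln((A-1)/(A+1)) = 0.03529286 (for A = 56)
n = ln(E0/E) / xi
n = ln(3.04e6 / 0.867) / 0.03529286
n = ln(3.506344e+06) / 0.03529286 = 427.00

427.00


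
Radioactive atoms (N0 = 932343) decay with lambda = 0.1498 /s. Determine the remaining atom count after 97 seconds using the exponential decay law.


N = N0 * exp(-lambda * t)
N = 932343 * exp(-0.1498 * 97)
N = 0.45605

0.45605


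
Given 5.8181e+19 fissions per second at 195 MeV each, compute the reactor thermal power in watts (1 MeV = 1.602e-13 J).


P = fission_rate * E_MeV * 1.602e-13
P = 5.8181e+19 * 195 * 1.602e-13
P = 1.8175e+09 W

1.8175e+09


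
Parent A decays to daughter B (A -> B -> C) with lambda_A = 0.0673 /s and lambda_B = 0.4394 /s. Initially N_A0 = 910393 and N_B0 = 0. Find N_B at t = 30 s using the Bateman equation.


N_B(t) = lambda_A * N_A0 / (lambda_B - lambda_A) * [exp(-lambda_A*t) - exp(-lambda_B*t)]
exp(-0.0673*30) = 0.1327882; exp(-0.4394*30) = 1.884214e-06
N_B = 0.0673 * 910393 / (0.4394 - 0.0673) * (0.1327882 - 1.884214e-06)
N_B = 21864

21864


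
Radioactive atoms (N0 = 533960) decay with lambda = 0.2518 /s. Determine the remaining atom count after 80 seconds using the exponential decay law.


N = N0 * exp(-lambda * t)
N = 533960 * exp(-0.2518 * 80)
N = 9.5297e-04

9.5297e-04


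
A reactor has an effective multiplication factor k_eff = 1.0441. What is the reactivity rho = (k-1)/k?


rho = (k_eff - 1) / k_eff
rho = (1.0441 - 1) / 1.0441
rho = 0.042237

0.042237


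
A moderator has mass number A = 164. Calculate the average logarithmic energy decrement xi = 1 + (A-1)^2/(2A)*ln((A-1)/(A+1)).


xi = 1 + (A-1)^2/(2A) * ln((A-1)/(A+1))
xi = 1 + (164-1)^2/(2*164) * ln((164-1)/(164 +1))
xi = 0.012146

0.012146


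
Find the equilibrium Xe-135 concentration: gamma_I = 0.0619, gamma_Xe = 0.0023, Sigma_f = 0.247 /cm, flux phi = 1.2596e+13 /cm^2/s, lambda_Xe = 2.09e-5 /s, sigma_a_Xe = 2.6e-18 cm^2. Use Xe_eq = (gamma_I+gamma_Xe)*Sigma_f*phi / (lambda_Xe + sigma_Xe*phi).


Xe_eq = (gamma_I + gamma_Xe) * Sigma_f * phi / (lambda_Xe + sigma_Xe * phi)
Numerator = (0.0619 + 0.0023) * 0.247 * 1.2596e+13 = 1.997398e+11
Denominator = 2.09e-5 + 2.6e-18 * 1.2596e+13 = 5.364960e-05
Xe_eq = 1.997398e+11 / 5.364960e-05 = 3.7230e+15 /cm^3

3.7230e+15


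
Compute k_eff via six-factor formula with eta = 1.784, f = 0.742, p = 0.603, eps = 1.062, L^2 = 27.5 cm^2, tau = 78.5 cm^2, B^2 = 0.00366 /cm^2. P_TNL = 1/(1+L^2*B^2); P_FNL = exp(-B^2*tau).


k_inf = eta*f*p*eps = 1.784*0.742*0.603*1.062 = 0.8476969
P_TNL = 1/(1 + L^2*B^2) = 1/(1 + 27.5*0.00366) = 0.9085540
P_FNL = exp(-B^2*tau) = exp(-0.00366*78.5) = 0.7502791
k_eff = k_inf * P_TNL * P_FNL = 0.8476969 * 0.9085540 * 0.7502791
k_eff = 0.57785

0.57785


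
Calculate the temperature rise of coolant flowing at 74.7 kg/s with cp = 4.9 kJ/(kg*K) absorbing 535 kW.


dT = Q / (m_dot * cp)
dT = 535 / (74.7 * 4.9)
dT = 1.4616 C

1.4616


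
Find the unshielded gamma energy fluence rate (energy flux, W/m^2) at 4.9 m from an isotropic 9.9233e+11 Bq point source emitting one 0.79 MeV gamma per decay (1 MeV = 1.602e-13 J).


psi = A * E * 1.602e-13 / (4*pi*r^2)
psi = 9.9233e+11 * 0.79 * 1.602e-13 / (4*pi*4.9^2)
psi = 4.1624e-04 W/m^2

4.1624e-04


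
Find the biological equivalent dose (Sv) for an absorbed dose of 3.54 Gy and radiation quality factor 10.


H = D * Q
H = 3.54 * 10
H = 35.400 Sv

35.400


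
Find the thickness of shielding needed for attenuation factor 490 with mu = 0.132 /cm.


x = ln(factor) / mu
x = ln(490) / 0.132
x = 46.927 cm

46.927


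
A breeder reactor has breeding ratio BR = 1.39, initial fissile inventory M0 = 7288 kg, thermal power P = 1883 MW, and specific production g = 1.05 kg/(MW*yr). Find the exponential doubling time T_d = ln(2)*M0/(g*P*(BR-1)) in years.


Breeding gain G = BR - 1 = 1.39 - 1 = 0.39
Fissile production rate = g * P * G = 1.05 * 1883 * 0.39 = 771.0885 kg/yr
T_d = ln(2) * M0 / (g * P * G)
T_d = ln(2) * 7288 / 771.0885 = 6.5513 yr

6.5513


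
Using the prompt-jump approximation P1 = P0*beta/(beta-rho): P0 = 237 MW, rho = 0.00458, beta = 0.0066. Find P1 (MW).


P1/P0 = beta / (beta - rho)
P1/P0 = 0.0066 / (0.0066 - 0.00458) = 3.267327
P1 = 237 * 3.267327 = 774.36 MW

774.36


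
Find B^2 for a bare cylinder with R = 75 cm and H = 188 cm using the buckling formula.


B^2 = (2.405/R)^2 + (pi/H)^2
B^2 = (2.405/75)^2 + (pi/188)^2
B^2 = 0.0013075 /cm^2

0.0013075


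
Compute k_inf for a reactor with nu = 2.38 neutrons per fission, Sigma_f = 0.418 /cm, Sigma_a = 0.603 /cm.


k_inf = nu * Sigma_f / Sigma_a
k_inf = 2.38 * 0.418 / 0.603
k_inf = 1.6498

1.6498


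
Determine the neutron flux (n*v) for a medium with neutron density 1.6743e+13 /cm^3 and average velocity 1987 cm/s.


phi = n * v
phi = 1.6743e+13 * 1987
phi = 3.3268e+16 /cm^2/s

3.3268e+16


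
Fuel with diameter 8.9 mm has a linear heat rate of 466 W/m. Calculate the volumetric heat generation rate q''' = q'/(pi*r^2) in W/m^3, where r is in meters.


r = D / 2 / 1000 = 8.9 / 2 / 1000 = 0.00445 m
q''' = q' / (pi * r^2)
q''' = 466 / (pi * 0.00445^2)
q''' = 7.4906e+06 W/m^3

7.4906e+06


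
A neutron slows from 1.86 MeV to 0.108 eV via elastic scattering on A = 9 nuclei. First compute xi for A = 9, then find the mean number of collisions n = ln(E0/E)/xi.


xi = 1 + (A-1)^2/(2A)*ln((A-1)/(A+1)) = 0.2066007 (for A = 9)
n = ln(E0/E) / xi
n = ln(1.86e6 / 0.108) / 0.2066007
n = ln(1.722222e+07) / 0.2066007 = 80.647

80.647


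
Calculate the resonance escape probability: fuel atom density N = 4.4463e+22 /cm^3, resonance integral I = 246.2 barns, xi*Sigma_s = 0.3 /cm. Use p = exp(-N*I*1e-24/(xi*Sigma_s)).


p = exp(-N * I * 1e-24 / (xi*Sigma_s))
p = exp(-4.4463e+22 * 246.2 * 1e-24 / 0.3)
p = 1.4220e-16

1.4220e-16


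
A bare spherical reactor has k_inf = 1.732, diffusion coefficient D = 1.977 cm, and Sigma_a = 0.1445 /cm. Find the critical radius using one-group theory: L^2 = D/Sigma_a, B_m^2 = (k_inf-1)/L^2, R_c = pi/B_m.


L^2 = D / Sigma_a = 1.977 / 0.1445 = 13.68166 cm^2
B_m^2 = (k_inf - 1) / L^2 = (1.732 - 1) / 13.68166 = 0.05350228 /cm^2
For a bare sphere: B_g = pi/R, so R_c = pi / sqrt(B_m^2)
R_c = pi / sqrt(0.05350228) = 13.582 cm

13.582


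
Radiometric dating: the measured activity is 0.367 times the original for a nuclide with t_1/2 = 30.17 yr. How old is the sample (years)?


lambda = ln(2) / t_half = ln(2) / 30.17 = 0.02297472 /yr
t = -ln(A/A0) / lambda
t = -ln(0.367) / 0.02297472
t = 43.630 yr

43.630


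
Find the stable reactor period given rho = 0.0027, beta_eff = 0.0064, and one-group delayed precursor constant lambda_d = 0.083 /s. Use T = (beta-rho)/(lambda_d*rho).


T = (beta - rho) / (lambda_d * rho)
T = (0.0064 - 0.0027) / (0.083 * 0.0027)
T = 16.510 s

16.510


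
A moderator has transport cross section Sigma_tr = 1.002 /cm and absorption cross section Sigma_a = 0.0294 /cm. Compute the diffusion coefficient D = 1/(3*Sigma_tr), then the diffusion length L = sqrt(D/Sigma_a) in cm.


D = 1 / (3 * Sigma_tr) = 1 / (3 * 1.002) = 0.3326680 cm
L = sqrt(D / Sigma_a)
L = sqrt(0.3326680 / 0.0294)
L = 3.3638 cm

3.3638


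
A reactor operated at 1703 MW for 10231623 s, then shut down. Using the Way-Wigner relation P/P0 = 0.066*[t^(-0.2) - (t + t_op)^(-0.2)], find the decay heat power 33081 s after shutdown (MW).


P/P0 = 0.066 * [t^(-0.2) - (t + t_op)^(-0.2)]
P/P0 = 0.066 * [33081^(-0.2) - (33081 + 10231623)^(-0.2)]
P/P0 = 0.066 * [0.1247626 - 0.03960324] = 0.005620518
P = 1703 * 0.005620518 = 9.5717 MW

9.5717


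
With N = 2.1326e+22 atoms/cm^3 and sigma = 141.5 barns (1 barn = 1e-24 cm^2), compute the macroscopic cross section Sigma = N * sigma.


Sigma = N * sigma_barns * 1e-24
Sigma = 2.1326e+22 * 141.5 * 1e-24
Sigma = 3.0176 /cm

3.0176


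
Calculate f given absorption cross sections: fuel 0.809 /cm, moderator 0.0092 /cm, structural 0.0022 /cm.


f = Sigma_a_fuel / (Sigma_a_fuel + Sigma_a_mod + Sigma_a_other)
f = 0.809 / (0.809 + 0.0092 + 0.0022)
f = 0.98610

0.98610


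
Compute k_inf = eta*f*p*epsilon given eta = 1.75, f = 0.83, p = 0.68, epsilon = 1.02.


k_inf = eta * f * p * epsilon
k_inf = 1.75 * 0.83 * 0.68 * 1.02
k_inf = 1.0075

1.0075


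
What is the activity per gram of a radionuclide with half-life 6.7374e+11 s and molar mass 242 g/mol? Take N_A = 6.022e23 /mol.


lambda = ln(2) / t_half = ln(2) / 6.7374e+11 = 1.028805e-12 /s
SA = lambda * N_A / M
SA = 1.028805e-12 * 6.022e23 / 242
SA = 2.5601e+09 Bq/g

2.5601e+09


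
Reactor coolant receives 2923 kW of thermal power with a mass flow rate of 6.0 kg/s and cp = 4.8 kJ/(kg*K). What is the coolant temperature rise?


dT = Q / (m_dot * cp)
dT = 2923 / (6.0 * 4.8)
dT = 101.49 C

101.49


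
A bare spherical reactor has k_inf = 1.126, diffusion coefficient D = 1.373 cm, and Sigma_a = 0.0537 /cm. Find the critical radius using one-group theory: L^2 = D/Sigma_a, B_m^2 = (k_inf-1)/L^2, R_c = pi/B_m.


L^2 = D / Sigma_a = 1.373 / 0.0537 = 25.56797 cm^2
B_m^2 = (k_inf - 1) / L^2 = (1.126 - 1) / 25.56797 = 0.004928041 /cm^2
For a bare sphere: B_g = pi/R, so R_c = pi / sqrt(B_m^2)
R_c = pi / sqrt(0.004928041) = 44.752 cm

44.752


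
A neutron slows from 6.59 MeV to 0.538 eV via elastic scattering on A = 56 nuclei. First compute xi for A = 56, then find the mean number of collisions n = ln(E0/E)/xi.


xi = 1 + (A-1)^2/(2A)*ln((A-1)/(A+1)) = 0.03529286 (for A = 56)
n = ln(E0/E) / xi
n = ln(6.59e6 / 0.538) / 0.03529286
n = ln(1.224907e+07) / 0.03529286 = 462.44

462.44


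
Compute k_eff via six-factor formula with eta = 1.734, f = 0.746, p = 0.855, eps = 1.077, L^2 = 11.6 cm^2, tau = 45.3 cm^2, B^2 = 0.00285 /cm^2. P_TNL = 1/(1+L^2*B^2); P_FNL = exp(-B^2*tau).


k_inf = eta*f*p*eps = 1.734*0.746*0.855*1.077 = 1.191159
P_TNL = 1/(1 + L^2*B^2) = 1/(1 + 11.6*0.00285) = 0.9679980
P_FNL = exp(-B^2*tau) = exp(-0.00285*45.3) = 0.8788817
k_eff = k_inf * P_TNL * P_FNL = 1.191159 * 0.9679980 * 0.8788817
k_eff = 1.0134

1.0134


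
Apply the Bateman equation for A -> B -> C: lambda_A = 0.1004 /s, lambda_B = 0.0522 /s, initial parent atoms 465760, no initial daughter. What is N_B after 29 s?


N_B(t) = lambda_A * N_A0 / (lambda_B - lambda_A) * [exp(-lambda_A*t) - exp(-lambda_B*t)]
exp(-0.1004*29) = 0.05438864; exp(-0.0522*29) = 0.2200721
N_B = 0.1004 * 465760 / (0.0522 - 0.1004) * (0.05438864 - 0.2200721)
N_B = 160742

160742


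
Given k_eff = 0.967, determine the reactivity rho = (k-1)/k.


rho = (k_eff - 1) / k_eff
rho = (0.967 - 1) / 0.967
rho = -0.034126

-0.034126


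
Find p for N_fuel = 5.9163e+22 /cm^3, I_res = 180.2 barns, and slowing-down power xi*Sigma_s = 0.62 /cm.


p = exp(-N * I * 1e-24 / (xi*Sigma_s))
p = exp(-5.9163e+22 * 180.2 * 1e-24 / 0.62)
p = 3.4050e-08

3.4050e-08


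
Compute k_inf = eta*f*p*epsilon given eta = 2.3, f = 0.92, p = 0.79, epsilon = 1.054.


k_inf = eta * f * p * epsilon
k_inf = 2.3 * 0.92 * 0.79 * 1.054
k_inf = 1.7619

1.7619


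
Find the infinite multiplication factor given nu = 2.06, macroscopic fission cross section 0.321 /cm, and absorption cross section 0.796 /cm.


k_inf = nu * Sigma_f / Sigma_a
k_inf = 2.06 * 0.321 / 0.796
k_inf = 0.83073

0.83073


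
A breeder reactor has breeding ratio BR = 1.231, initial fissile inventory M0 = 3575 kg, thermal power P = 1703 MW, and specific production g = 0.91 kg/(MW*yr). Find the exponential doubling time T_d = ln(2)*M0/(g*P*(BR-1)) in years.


Breeding gain G = BR - 1 = 1.231 - 1 = 0.231
Fissile production rate = g * P * G = 0.91 * 1703 * 0.231 = 357.98763 kg/yr
T_d = ln(2) * M0 / (g * P * G)
T_d = ln(2) * 3575 / 357.98763 = 6.9220 yr

6.9220


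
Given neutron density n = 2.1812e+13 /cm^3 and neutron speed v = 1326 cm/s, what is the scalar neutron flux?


phi = n * v
phi = 2.1812e+13 * 1326
phi = 2.8923e+16 /cm^2/s

2.8923e+16


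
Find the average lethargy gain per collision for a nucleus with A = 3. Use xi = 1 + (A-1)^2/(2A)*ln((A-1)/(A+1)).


xi = 1 + (A-1)^2/(2A) * ln((A-1)/(A+1))
xi = 1 + (3-1)^2/(2*3) * ln((3-1)/(3 +1))
xi = 0.53790

0.53790


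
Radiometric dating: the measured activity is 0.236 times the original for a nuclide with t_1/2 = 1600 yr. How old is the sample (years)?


lambda = ln(2) / t_half = ln(2) / 1600 = 4.332170e-04 /yr
t = -ln(A/A0) / lambda
t = -ln(0.236) / 4.332170e-04
t = 3333.0 yr

3333.0


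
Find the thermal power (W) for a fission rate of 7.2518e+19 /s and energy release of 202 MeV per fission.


P = fission_rate * E_MeV * 1.602e-13
P = 7.2518e+19 * 202 * 1.602e-13
P = 2.3467e+09 W

2.3467e+09


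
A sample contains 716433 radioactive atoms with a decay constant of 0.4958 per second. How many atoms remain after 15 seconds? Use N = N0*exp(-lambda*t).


N = N0 * exp(-lambda * t)
N = 716433 * exp(-0.4958 * 15)
N = 422.01

422.01


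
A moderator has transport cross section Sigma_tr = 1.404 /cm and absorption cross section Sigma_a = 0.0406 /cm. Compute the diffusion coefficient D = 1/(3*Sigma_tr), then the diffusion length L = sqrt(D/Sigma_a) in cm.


D = 1 / (3 * Sigma_tr) = 1 / (3 * 1.404) = 0.2374169 cm
L = sqrt(D / Sigma_a)
L = sqrt(0.2374169 / 0.0406)
L = 2.4182 cm

2.4182


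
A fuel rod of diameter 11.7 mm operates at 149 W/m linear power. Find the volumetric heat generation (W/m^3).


r = D / 2 / 1000 = 11.7 / 2 / 1000 = 0.00585 m
q''' = q' / (pi * r^2)
q''' = 149 / (pi * 0.00585^2)
q''' = 1.3859e+06 W/m^3

1.3859e+06


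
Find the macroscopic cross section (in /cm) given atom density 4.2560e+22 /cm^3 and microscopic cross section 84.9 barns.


Sigma = N * sigma_barns * 1e-24
Sigma = 4.2560e+22 * 84.9 * 1e-24
Sigma = 3.6133 /cm

3.6133


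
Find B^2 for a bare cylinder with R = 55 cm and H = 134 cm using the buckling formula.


B^2 = (2.405/R)^2 + (pi/H)^2
B^2 = (2.405/55)^2 + (pi/134)^2
B^2 = 0.0024617 /cm^2

0.0024617


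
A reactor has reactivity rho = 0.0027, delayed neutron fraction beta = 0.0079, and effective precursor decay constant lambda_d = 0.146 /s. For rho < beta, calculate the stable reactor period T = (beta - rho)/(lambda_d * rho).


T = (beta - rho) / (lambda_d * rho)
T = (0.0079 - 0.0027) / (0.146 * 0.0027)
T = 13.191 s

13.191


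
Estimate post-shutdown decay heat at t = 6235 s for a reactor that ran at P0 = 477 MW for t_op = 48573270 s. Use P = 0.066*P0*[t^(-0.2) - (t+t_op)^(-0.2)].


P/P0 = 0.066 * [t^(-0.2) - (t + t_op)^(-0.2)]
P/P0 = 0.066 * [6235^(-0.2) - (6235 + 48573270)^(-0.2)]
P/P0 = 0.066 * [0.1741938 - 0.02902080] = 0.009581418
P = 477 * 0.009581418 = 4.5703 MW

4.5703


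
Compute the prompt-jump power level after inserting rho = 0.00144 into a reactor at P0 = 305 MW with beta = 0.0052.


P1/P0 = beta / (beta - rho)
P1/P0 = 0.0052 / (0.0052 - 0.00144) = 1.382979
P1 = 305 * 1.382979 = 421.81 MW

421.81


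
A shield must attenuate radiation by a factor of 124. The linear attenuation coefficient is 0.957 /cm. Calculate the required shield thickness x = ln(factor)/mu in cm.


x = ln(factor) / mu
x = ln(124) / 0.957
x = 5.0369 cm

5.0369


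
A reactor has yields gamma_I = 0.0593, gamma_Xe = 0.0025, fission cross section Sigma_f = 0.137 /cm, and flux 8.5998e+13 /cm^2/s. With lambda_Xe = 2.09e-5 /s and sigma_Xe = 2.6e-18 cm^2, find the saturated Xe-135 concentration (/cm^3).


Xe_eq = (gamma_I + gamma_Xe) * Sigma_f * phi / (lambda_Xe + sigma_Xe * phi)
Numerator = (0.0593 + 0.0025) * 0.137 * 8.5998e+13 = 7.281107e+11
Denominator = 2.09e-5 + 2.6e-18 * 8.5998e+13 = 2.444948e-04
Xe_eq = 7.281107e+11 / 2.444948e-04 = 2.9780e+15 /cm^3

2.9780e+15


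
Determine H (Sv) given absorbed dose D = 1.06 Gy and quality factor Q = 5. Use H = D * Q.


H = D * Q
H = 1.06 * 5
H = 5.3000 Sv

5.3000


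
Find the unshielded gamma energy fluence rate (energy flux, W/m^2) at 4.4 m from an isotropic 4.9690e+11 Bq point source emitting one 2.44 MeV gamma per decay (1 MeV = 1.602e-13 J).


psi = A * E * 1.602e-13 / (4*pi*r^2)
psi = 4.9690e+11 * 2.44 * 1.602e-13 / (4*pi*4.4^2)
psi = 7.9837e-04 W/m^2

7.9837e-04


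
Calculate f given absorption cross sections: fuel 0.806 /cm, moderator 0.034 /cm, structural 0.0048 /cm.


f = Sigma_a_fuel / (Sigma_a_fuel + Sigma_a_mod + Sigma_a_other)
f = 0.806 / (0.806 + 0.034 + 0.0048)
f = 0.95407

0.95407


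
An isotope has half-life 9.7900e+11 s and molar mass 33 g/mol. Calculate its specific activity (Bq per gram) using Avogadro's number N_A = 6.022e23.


lambda = ln(2) / t_half = ln(2) / 9.7900e+11 = 7.080155e-13 /s
SA = lambda * N_A / M
SA = 7.080155e-13 * 6.022e23 / 33
SA = 1.2920e+10 Bq/g

1.2920e+10


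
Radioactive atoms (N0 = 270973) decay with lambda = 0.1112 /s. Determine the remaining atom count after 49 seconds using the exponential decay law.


N = N0 * exp(-lambda * t)
N = 270973 * exp(-0.1112 * 49)
N = 1165.6

1165.6


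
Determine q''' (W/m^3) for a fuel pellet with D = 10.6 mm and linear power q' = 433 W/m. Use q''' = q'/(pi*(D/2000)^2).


r = D / 2 / 1000 = 10.6 / 2 / 1000 = 0.0053 m
q''' = q' / (pi * r^2)
q''' = 433 / (pi * 0.0053^2)
q''' = 4.9067e+06 W/m^3

4.9067e+06


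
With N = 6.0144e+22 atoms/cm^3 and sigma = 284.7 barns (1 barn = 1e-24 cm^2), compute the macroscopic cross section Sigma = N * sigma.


Sigma = N * sigma_barns * 1e-24
Sigma = 6.0144e+22 * 284.7 * 1e-24
Sigma = 17.123 /cm

17.123


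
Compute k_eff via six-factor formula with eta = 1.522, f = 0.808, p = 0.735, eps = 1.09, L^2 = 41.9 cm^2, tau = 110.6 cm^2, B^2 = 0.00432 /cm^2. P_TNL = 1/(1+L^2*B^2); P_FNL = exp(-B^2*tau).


k_inf = eta*f*p*eps = 1.522*0.808*0.735*1.09 = 0.9852350
P_TNL = 1/(1 + L^2*B^2) = 1/(1 + 41.9*0.00432) = 0.8467343
P_FNL = exp(-B^2*tau) = exp(-0.00432*110.6) = 0.6201512
k_eff = k_inf * P_TNL * P_FNL = 0.9852350 * 0.8467343 * 0.6201512
k_eff = 0.51735

0.51735


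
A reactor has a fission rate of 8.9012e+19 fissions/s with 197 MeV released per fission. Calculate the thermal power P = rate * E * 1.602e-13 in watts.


P = fission_rate * E_MeV * 1.602e-13
P = 8.9012e+19 * 197 * 1.602e-13
P = 2.8092e+09 W

2.8092e+09


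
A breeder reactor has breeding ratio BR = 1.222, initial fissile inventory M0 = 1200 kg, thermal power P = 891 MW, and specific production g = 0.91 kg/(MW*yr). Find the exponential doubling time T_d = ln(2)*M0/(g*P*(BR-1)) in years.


Breeding gain G = BR - 1 = 1.222 - 1 = 0.222
Fissile production rate = g * P * G = 0.91 * 891 * 0.222 = 179.99982 kg/yr
T_d = ln(2) * M0 / (g * P * G)
T_d = ln(2) * 1200 / 179.99982 = 4.6210 yr

4.6210


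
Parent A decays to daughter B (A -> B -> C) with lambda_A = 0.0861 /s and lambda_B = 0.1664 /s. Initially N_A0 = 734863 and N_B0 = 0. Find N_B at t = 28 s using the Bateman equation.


N_B(t) = lambda_A * N_A0 / (lambda_B - lambda_A) * [exp(-lambda_A*t) - exp(-lambda_B*t)]
exp(-0.0861*28) = 0.08974347; exp(-0.1664*28) = 0.009474039
N_B = 0.0861 * 734863 / (0.1664 - 0.0861) * (0.08974347 - 0.009474039)
N_B = 63248

63248


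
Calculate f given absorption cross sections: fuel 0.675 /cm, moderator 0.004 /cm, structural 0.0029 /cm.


f = Sigma_a_fuel / (Sigma_a_fuel + Sigma_a_mod + Sigma_a_other)
f = 0.675 / (0.675 + 0.004 + 0.0029)
f = 0.98988

0.98988


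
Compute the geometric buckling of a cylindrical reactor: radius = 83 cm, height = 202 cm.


B^2 = (2.405/R)^2 + (pi/H)^2
B^2 = (2.405/83)^2 + (pi/202)^2
B^2 = 0.0010815 /cm^2

0.0010815


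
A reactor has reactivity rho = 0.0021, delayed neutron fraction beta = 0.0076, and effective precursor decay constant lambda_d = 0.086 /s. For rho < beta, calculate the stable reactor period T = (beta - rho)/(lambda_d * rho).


T = (beta - rho) / (lambda_d * rho)
T = (0.0076 - 0.0021) / (0.086 * 0.0021)
T = 30.454 s

30.454


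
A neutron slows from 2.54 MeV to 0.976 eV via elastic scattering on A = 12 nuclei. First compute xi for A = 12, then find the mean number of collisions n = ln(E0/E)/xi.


xi = 1 + (A-1)^2/(2A)*ln((A-1)/(A+1)) = 0.1577690 (for A = 12)
n = ln(E0/E) / xi
n = ln(2.54e6 / 0.976) / 0.1577690
n = ln(2.602459e+06) / 0.1577690 = 93.630

93.630


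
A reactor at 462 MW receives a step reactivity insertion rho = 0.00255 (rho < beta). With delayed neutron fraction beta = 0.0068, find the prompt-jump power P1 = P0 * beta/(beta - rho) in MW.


P1/P0 = beta / (beta - rho)
P1/P0 = 0.0068 / (0.0068 - 0.00255) = 1.600000
P1 = 462 * 1.600000 = 739.20 MW

739.20


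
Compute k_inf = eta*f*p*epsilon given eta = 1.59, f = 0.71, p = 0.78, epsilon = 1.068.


k_inf = eta * f * p * epsilon
k_inf = 1.59 * 0.71 * 0.78 * 1.068
k_inf = 0.94042

0.94042


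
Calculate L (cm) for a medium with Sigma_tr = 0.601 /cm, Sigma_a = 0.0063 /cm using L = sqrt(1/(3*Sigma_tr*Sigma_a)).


D = 1 / (3 * Sigma_tr) = 1 / (3 * 0.601) = 0.5546312 cm
L = sqrt(D / Sigma_a)
L = sqrt(0.5546312 / 0.0063)
L = 9.3828 cm

9.3828


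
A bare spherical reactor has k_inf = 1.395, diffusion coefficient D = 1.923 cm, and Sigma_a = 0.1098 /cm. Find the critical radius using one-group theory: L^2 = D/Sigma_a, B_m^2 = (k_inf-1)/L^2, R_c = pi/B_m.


L^2 = D / Sigma_a = 1.923 / 0.1098 = 17.51366 cm^2
B_m^2 = (k_inf - 1) / L^2 = (1.395 - 1) / 17.51366 = 0.02255382 /cm^2
For a bare sphere: B_g = pi/R, so R_c = pi / sqrt(B_m^2)
R_c = pi / sqrt(0.02255382) = 20.919 cm

20.919


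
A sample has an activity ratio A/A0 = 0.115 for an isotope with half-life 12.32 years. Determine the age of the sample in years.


lambda = ln(2) / t_half = ln(2) / 12.32 = 0.05626195 /yr
t = -ln(A/A0) / lambda
t = -ln(0.115) / 0.05626195
t = 38.442 yr

38.442


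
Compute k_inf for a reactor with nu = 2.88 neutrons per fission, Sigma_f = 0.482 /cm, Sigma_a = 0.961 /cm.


k_inf = nu * Sigma_f / Sigma_a
k_inf = 2.88 * 0.482 / 0.961
k_inf = 1.4445

1.4445


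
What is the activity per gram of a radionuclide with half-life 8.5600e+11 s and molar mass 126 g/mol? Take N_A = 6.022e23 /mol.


lambda = ln(2) / t_half = ln(2) / 8.5600e+11 = 8.097514e-13 /s
SA = lambda * N_A / M
SA = 8.097514e-13 * 6.022e23 / 126
SA = 3.8701e+09 Bq/g

3.8701e+09


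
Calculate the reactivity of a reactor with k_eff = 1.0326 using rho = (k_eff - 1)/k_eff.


rho = (k_eff - 1) / k_eff
rho = (1.0326 - 1) / 1.0326
rho = 0.031571

0.031571


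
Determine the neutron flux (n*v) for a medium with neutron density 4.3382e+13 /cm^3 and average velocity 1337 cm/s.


phi = n * v
phi = 4.3382e+13 * 1337
phi = 5.8002e+16 /cm^2/s

5.8002e+16


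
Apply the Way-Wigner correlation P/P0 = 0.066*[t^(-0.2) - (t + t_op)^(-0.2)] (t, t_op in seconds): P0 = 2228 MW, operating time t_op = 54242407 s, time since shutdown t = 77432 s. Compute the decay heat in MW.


P/P0 = 0.066 * [t^(-0.2) - (t + t_op)^(-0.2)]
P/P0 = 0.066 * [77432^(-0.2) - (77432 + 54242407)^(-0.2)]
P/P0 = 0.066 * [0.1052485 - 0.02837973] = 0.005073339
P = 2228 * 0.005073339 = 11.303 MW

11.303


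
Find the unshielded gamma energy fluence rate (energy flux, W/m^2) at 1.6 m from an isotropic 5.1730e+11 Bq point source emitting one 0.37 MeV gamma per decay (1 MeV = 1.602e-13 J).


psi = A * E * 1.602e-13 / (4*pi*r^2)
psi = 5.1730e+11 * 0.37 * 1.602e-13 / (4*pi*1.6^2)
psi = 9.5314e-04 W/m^2

9.5314e-04


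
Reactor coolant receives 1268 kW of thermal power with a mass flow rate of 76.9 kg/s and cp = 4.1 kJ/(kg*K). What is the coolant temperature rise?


dT = Q / (m_dot * cp)
dT = 1268 / (76.9 * 4.1)
dT = 4.0217 C

4.0217


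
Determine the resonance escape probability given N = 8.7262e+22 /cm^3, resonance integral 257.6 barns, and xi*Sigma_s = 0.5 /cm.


p = exp(-N * I * 1e-24 / (xi*Sigma_s))
p = exp(-8.7262e+22 * 257.6 * 1e-24 / 0.5)
p = 2.9871e-20

2.9871e-20


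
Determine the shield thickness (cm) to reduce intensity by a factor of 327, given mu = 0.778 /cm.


x = ln(factor) / mu
x = ln(327) / 0.778
x = 7.4421 cm

7.4421


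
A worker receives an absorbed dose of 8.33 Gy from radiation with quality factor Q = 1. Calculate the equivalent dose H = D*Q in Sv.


H = D * Q
H = 8.33 * 1
H = 8.3300 Sv

8.3300


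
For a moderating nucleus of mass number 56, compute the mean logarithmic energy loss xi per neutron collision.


xi = 1 + (A-1)^2/(2A) * ln((A-1)/(A+1))
xi = 1 + (56-1)^2/(2*56) * ln((56-1)/(56 +1))
xi = 0.035293

0.035293


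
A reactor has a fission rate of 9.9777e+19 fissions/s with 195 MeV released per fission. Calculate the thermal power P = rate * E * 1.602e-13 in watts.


P = fission_rate * E_MeV * 1.602e-13
P = 9.9777e+19 * 195 * 1.602e-13
P = 3.1169e+09 W

3.1169e+09


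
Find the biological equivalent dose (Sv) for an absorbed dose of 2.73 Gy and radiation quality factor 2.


H = D * Q
H = 2.73 * 2
H = 5.4600 Sv

5.4600


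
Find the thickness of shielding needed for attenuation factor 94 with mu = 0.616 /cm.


x = ln(factor) / mu
x = ln(94) / 0.616
x = 7.3755 cm

7.3755


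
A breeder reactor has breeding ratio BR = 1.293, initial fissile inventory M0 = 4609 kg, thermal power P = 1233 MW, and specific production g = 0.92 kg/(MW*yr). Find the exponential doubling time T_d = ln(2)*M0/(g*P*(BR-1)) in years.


Breeding gain G = BR - 1 = 1.293 - 1 = 0.293
Fissile production rate = g * P * G = 0.92 * 1233 * 0.293 = 332.36748 kg/yr
T_d = ln(2) * M0 / (g * P * G)
T_d = ln(2) * 4609 / 332.36748 = 9.6120 yr

9.6120


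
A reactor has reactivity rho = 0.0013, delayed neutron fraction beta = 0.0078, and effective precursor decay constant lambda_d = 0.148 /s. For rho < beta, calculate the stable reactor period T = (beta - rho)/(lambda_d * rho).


T = (beta - rho) / (lambda_d * rho)
T = (0.0078 - 0.0013) / (0.148 * 0.0013)
T = 33.784 s

33.784


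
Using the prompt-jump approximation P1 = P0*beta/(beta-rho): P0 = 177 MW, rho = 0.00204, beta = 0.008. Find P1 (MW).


P1/P0 = beta / (beta - rho)
P1/P0 = 0.008 / (0.008 - 0.00204) = 1.342282
P1 = 177 * 1.342282 = 237.58 MW

237.58


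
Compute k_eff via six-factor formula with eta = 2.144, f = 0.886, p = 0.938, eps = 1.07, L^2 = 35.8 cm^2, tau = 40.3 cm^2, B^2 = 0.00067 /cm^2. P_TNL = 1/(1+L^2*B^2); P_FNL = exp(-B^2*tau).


k_inf = eta*f*p*eps = 2.144*0.886*0.938*1.07 = 1.906536
P_TNL = 1/(1 + L^2*B^2) = 1/(1 + 35.8*0.00067) = 0.9765759
P_FNL = exp(-B^2*tau) = exp(-0.00067*40.3) = 0.9733603
k_eff = k_inf * P_TNL * P_FNL = 1.906536 * 0.9765759 * 0.9733603
k_eff = 1.8123

1.8123


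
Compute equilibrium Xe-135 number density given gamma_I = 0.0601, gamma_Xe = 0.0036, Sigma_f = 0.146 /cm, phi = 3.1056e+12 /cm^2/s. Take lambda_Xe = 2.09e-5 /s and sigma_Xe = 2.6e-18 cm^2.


Xe_eq = (gamma_I + gamma_Xe) * Sigma_f * phi / (lambda_Xe + sigma_Xe * phi)
Numerator = (0.0601 + 0.0036) * 0.146 * 3.1056e+12 = 2.888270e+10
Denominator = 2.09e-5 + 2.6e-18 * 3.1056e+12 = 2.897456e-05
Xe_eq = 2.888270e+10 / 2.897456e-05 = 9.9683e+14 /cm^3

9.9683e+14


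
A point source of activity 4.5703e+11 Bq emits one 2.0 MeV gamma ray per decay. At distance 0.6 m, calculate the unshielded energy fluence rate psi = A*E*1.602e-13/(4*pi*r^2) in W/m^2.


psi = A * E * 1.602e-13 / (4*pi*r^2)
psi = 4.5703e+11 * 2.0 * 1.602e-13 / (4*pi*0.6^2)
psi = 0.032369 W/m^2

0.032369


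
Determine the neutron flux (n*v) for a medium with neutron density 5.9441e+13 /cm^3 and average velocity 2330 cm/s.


phi = n * v
phi = 5.9441e+13 * 2330
phi = 1.3850e+17 /cm^2/s

1.3850e+17


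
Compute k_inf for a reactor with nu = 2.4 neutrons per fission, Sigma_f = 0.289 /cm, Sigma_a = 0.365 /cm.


k_inf = nu * Sigma_f / Sigma_a
k_inf = 2.4 * 0.289 / 0.365
k_inf = 1.9003

1.9003


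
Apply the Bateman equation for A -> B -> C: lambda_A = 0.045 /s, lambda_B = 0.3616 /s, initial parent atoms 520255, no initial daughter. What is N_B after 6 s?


N_B(t) = lambda_A * N_A0 / (lambda_B - lambda_A) * [exp(-lambda_A*t) - exp(-lambda_B*t)]
exp(-0.045*6) = 0.7633795; exp(-0.3616*6) = 0.1142233
N_B = 0.045 * 520255 / (0.3616 - 0.045) * (0.7633795 - 0.1142233)
N_B = 48003

48003


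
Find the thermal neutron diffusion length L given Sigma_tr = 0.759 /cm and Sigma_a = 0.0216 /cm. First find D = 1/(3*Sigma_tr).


D = 1 / (3 * Sigma_tr) = 1 / (3 * 0.759) = 0.4391744 cm
L = sqrt(D / Sigma_a)
L = sqrt(0.4391744 / 0.0216)
L = 4.5091 cm

4.5091


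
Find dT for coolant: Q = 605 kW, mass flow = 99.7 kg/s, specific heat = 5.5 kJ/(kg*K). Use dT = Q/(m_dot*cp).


dT = Q / (m_dot * cp)
dT = 605 / (99.7 * 5.5)
dT = 1.1033 C

1.1033


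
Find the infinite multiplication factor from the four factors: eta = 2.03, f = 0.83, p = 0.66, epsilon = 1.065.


k_inf = eta * f * p * epsilon
k_inf = 2.03 * 0.83 * 0.66 * 1.065
k_inf = 1.1843

1.1843


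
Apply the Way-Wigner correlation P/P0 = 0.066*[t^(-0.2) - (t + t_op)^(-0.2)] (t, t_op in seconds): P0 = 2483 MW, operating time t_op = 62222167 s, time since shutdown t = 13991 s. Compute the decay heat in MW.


P/P0 = 0.066 * [t^(-0.2) - (t + t_op)^(-0.2)]
P/P0 = 0.066 * [13991^(-0.2) - (13991 + 62222167)^(-0.2)]
P/P0 = 0.066 * [0.1481939 - 0.02761795] = 0.007958013
P = 2483 * 0.007958013 = 19.760 MW

19.760


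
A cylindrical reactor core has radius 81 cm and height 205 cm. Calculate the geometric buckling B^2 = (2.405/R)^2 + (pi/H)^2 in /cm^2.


B^2 = (2.405/R)^2 + (pi/H)^2
B^2 = (2.405/81)^2 + (pi/205)^2
B^2 = 0.0011164 /cm^2

0.0011164


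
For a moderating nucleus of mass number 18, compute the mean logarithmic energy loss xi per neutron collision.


xi = 1 + (A-1)^2/(2A) * ln((A-1)/(A+1))
xi = 1 + (18-1)^2/(2*18) * ln((18-1)/(18 +1))
xi = 0.10711

0.10711


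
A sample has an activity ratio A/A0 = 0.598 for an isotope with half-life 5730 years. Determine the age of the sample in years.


lambda = ln(2) / t_half = ln(2) / 5730 = 1.209681e-04 /yr
t = -ln(A/A0) / lambda
t = -ln(0.598) / 1.209681e-04
t = 4250.4 yr

4250.4


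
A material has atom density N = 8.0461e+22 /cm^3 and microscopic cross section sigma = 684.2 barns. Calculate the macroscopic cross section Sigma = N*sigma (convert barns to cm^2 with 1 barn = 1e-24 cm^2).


Sigma = N * sigma_barns * 1e-24
Sigma = 8.0461e+22 * 684.2 * 1e-24
Sigma = 55.051 /cm

55.051


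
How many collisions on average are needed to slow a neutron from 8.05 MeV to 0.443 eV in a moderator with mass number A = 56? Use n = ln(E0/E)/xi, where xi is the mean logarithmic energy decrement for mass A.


xi = 1 + (A-1)^2/(2A)*ln((A-1)/(A+1)) = 0.03529286 (for A = 56)
n = ln(E0/E) / xi
n = ln(8.05e6 / 0.443) / 0.03529286
n = ln(1.817156e+07) / 0.03529286 = 473.62

473.62


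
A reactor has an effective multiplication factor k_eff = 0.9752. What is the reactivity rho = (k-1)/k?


rho = (k_eff - 1) / k_eff
rho = (0.9752 - 1) / 0.9752
rho = -0.025431

-0.025431


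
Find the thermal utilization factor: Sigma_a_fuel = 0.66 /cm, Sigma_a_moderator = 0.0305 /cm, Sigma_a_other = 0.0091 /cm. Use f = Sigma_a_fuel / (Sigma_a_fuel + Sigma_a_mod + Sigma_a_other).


f = Sigma_a_fuel / (Sigma_a_fuel + Sigma_a_mod + Sigma_a_other)
f = 0.66 / (0.66 + 0.0305 + 0.0091)
f = 0.94340

0.94340


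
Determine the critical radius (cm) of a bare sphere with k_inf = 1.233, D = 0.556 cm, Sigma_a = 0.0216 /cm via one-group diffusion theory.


L^2 = D / Sigma_a = 0.556 / 0.0216 = 25.74074 cm^2
B_m^2 = (k_inf - 1) / L^2 = (1.233 - 1) / 25.74074 = 0.009051799 /cm^2
For a bare sphere: B_g = pi/R, so R_c = pi / sqrt(B_m^2)
R_c = pi / sqrt(0.009051799) = 33.020 cm

33.020


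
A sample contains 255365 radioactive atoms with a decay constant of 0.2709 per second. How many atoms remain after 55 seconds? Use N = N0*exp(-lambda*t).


N = N0 * exp(-lambda * t)
N = 255365 * exp(-0.2709 * 55)
N = 0.086376

0.086376


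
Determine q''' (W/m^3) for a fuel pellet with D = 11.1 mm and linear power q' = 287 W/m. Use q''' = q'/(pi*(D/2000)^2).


r = D / 2 / 1000 = 11.1 / 2 / 1000 = 0.00555 m
q''' = q' / (pi * r^2)
q''' = 287 / (pi * 0.00555^2)
q''' = 2.9658e+06 W/m^3

2.9658e+06


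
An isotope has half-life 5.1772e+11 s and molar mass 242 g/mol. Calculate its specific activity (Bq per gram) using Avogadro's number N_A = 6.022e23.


lambda = ln(2) / t_half = ln(2) / 5.1772e+11 = 1.338846e-12 /s
SA = lambda * N_A / M
SA = 1.338846e-12 * 6.022e23 / 242
SA = 3.3316e+09 Bq/g

3.3316e+09


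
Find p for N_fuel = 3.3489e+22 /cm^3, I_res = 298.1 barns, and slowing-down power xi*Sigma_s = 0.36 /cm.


p = exp(-N * I * 1e-24 / (xi*Sigma_s))
p = exp(-3.3489e+22 * 298.1 * 1e-24 / 0.36)
p = 9.0508e-13

9.0508e-13


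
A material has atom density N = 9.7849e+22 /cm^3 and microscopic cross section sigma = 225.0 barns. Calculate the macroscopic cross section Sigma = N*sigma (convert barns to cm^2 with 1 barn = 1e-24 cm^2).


Sigma = N * sigma_barns * 1e-24
Sigma = 9.7849e+22 * 225.0 * 1e-24
Sigma = 22.016 /cm

22.016


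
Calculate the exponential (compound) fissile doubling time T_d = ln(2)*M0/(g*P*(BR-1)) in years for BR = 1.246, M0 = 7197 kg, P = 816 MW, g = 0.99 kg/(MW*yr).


Breeding gain G = BR - 1 = 1.246 - 1 = 0.246
Fissile production rate = g * P * G = 0.99 * 816 * 0.246 = 198.72864 kg/yr
T_d = ln(2) * M0 / (g * P * G)
T_d = ln(2) * 7197 / 198.72864 = 25.102 yr

25.102


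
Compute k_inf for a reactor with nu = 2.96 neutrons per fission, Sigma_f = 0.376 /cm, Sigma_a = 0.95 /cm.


k_inf = nu * Sigma_f / Sigma_a
k_inf = 2.96 * 0.376 / 0.95
k_inf = 1.1715

1.1715


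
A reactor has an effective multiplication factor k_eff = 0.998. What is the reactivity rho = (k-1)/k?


rho = (k_eff - 1) / k_eff
rho = (0.998 - 1) / 0.998
rho = -0.0020040

-0.0020040


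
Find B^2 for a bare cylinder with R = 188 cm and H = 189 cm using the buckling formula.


B^2 = (2.405/R)^2 + (pi/H)^2
B^2 = (2.405/188)^2 + (pi/189)^2
B^2 = 4.3995e-04 /cm^2

4.3995e-04


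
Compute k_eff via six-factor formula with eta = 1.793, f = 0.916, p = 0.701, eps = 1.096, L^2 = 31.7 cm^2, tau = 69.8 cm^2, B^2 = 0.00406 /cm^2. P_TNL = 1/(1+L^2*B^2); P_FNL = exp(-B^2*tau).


k_inf = eta*f*p*eps = 1.793*0.916*0.701*1.096 = 1.261840
P_TNL = 1/(1 + L^2*B^2) = 1/(1 + 31.7*0.00406) = 0.8859734
P_FNL = exp(-B^2*tau) = exp(-0.00406*69.8) = 0.7532275
k_eff = k_inf * P_TNL * P_FNL = 1.261840 * 0.8859734 * 0.7532275
k_eff = 0.84208

0.84208


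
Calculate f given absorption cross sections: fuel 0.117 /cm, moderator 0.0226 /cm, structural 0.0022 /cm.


f = Sigma_a_fuel / (Sigma_a_fuel + Sigma_a_mod + Sigma_a_other)
f = 0.117 / (0.117 + 0.0226 + 0.0022)
f = 0.82511

0.82511


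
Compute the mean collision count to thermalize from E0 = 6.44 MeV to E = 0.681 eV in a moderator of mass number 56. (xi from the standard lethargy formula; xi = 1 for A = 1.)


xi = 1 + (A-1)^2/(2A)*ln((A-1)/(A+1)) = 0.03529286 (for A = 56)
n = ln(E0/E) / xi
n = ln(6.44e6 / 0.681) / 0.03529286
n = ln(9.456681e+06) / 0.03529286 = 455.11

455.11


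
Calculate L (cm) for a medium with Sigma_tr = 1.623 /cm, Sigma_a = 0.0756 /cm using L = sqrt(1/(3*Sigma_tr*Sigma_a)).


D = 1 / (3 * Sigma_tr) = 1 / (3 * 1.623) = 0.2053810 cm
L = sqrt(D / Sigma_a)
L = sqrt(0.2053810 / 0.0756)
L = 1.6482 cm

1.6482


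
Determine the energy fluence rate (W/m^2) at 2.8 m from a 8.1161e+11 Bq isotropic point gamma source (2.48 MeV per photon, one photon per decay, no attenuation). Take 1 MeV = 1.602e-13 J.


psi = A * E * 1.602e-13 / (4*pi*r^2)
psi = 8.1161e+11 * 2.48 * 1.602e-13 / (4*pi*2.8^2)
psi = 0.0032729 W/m^2

0.0032729


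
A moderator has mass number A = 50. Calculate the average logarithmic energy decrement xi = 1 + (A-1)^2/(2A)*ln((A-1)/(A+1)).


xi = 1 + (A-1)^2/(2A) * ln((A-1)/(A+1))
xi = 1 + (50-1)^2/(2*50) * ln((50-1)/(50 +1))
xi = 0.039472

0.039472


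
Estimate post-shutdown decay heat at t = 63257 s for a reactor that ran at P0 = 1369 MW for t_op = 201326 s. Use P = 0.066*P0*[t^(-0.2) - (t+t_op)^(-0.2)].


P/P0 = 0.066 * [t^(-0.2) - (t + t_op)^(-0.2)]
P/P0 = 0.066 * [63257^(-0.2) - (63257 + 201326)^(-0.2)]
P/P0 = 0.066 * [0.1095919 - 0.08231664] = 0.001800167
P = 1369 * 0.001800167 = 2.4644 MW

2.4644


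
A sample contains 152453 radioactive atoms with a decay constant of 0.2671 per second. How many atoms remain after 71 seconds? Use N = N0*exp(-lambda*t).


N = N0 * exp(-lambda * t)
N = 152453 * exp(-0.2671 * 71)
N = 8.8538e-04

8.8538e-04


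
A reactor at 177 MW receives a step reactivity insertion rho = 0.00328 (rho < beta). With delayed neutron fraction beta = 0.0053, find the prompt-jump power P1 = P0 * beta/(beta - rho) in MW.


P1/P0 = beta / (beta - rho)
P1/P0 = 0.0053 / (0.0053 - 0.00328) = 2.623762
P1 = 177 * 2.623762 = 464.41 MW

464.41


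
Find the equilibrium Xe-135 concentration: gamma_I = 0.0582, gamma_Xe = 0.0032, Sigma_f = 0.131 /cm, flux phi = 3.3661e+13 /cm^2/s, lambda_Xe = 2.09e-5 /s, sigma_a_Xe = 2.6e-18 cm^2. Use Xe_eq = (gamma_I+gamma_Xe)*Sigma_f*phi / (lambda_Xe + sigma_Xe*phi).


Xe_eq = (gamma_I + gamma_Xe) * Sigma_f * phi / (lambda_Xe + sigma_Xe * phi)
Numerator = (0.0582 + 0.0032) * 0.131 * 3.3661e+13 = 2.707489e+11
Denominator = 2.09e-5 + 2.6e-18 * 3.3661e+13 = 1.084186e-04
Xe_eq = 2.707489e+11 / 1.084186e-04 = 2.4973e+15 /cm^3

2.4973e+15


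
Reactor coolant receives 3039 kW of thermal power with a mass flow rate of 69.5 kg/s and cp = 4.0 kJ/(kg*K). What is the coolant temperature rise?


dT = Q / (m_dot * cp)
dT = 3039 / (69.5 * 4.0)
dT = 10.932 C

10.932


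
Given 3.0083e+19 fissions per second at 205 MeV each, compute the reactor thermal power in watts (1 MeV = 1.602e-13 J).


P = fission_rate * E_MeV * 1.602e-13
P = 3.0083e+19 * 205 * 1.602e-13
P = 9.8796e+08 W

9.8796e+08


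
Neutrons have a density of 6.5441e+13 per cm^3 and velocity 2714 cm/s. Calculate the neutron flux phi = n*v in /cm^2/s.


phi = n * v
phi = 6.5441e+13 * 2714
phi = 1.7761e+17 /cm^2/s

1.7761e+17


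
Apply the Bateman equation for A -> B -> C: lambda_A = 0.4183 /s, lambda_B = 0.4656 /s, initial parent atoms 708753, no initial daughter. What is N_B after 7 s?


N_B(t) = lambda_A * N_A0 / (lambda_B - lambda_A) * [exp(-lambda_A*t) - exp(-lambda_B*t)]
exp(-0.4183*7) = 0.05349859; exp(-0.4656*7) = 0.03841912
N_B = 0.4183 * 708753 / (0.4656 - 0.4183) * (0.05349859 - 0.03841912)
N_B = 94517

94517


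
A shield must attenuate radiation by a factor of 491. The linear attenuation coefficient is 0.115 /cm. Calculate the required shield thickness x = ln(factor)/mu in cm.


x = ln(factor) / mu
x = ln(491) / 0.115
x = 53.882 cm

53.882


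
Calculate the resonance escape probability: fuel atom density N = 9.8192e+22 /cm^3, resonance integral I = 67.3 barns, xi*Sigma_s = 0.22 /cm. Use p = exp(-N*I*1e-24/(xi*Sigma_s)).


p = exp(-N * I * 1e-24 / (xi*Sigma_s))
p = exp(-9.8192e+22 * 67.3 * 1e-24 / 0.22)
p = 9.0103e-14

9.0103e-14


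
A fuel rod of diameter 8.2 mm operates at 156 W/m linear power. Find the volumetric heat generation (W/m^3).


r = D / 2 / 1000 = 8.2 / 2 / 1000 = 0.0041 m
q''' = q' / (pi * r^2)
q''' = 156 / (pi * 0.0041^2)
q''' = 2.9540e+06 W/m^3

2.9540e+06


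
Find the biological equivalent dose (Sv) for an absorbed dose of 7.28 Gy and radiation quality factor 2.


H = D * Q
H = 7.28 * 2
H = 14.560 Sv

14.560


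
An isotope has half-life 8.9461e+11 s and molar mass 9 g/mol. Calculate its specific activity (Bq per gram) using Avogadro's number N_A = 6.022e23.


lambda = ln(2) / t_half = ln(2) / 8.9461e+11 = 7.748037e-13 /s
SA = lambda * N_A / M
SA = 7.748037e-13 * 6.022e23 / 9
SA = 5.1843e+10 Bq/g

5.1843e+10


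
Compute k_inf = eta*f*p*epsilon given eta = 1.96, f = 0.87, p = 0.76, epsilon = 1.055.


k_inf = eta * f * p * epsilon
k_inf = 1.96 * 0.87 * 0.76 * 1.055
k_inf = 1.3672

1.3672


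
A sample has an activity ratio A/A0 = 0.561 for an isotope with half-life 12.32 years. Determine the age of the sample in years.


lambda = ln(2) / t_half = ln(2) / 12.32 = 0.05626195 /yr
t = -ln(A/A0) / lambda
t = -ln(0.561) / 0.05626195
t = 10.274 yr

10.274
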